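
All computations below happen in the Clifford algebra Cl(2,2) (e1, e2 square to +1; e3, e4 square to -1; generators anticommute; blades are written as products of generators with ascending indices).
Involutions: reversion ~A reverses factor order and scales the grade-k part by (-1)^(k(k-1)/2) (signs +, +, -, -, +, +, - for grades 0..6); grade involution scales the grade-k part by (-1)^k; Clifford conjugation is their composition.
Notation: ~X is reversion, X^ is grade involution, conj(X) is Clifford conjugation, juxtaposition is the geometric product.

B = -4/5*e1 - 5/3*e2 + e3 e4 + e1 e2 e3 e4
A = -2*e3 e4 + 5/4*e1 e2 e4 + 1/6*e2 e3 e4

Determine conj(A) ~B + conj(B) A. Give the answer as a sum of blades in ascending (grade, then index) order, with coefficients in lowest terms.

first term: 2 + 1/6*e1 + 1/6*e2 - 5/4*e3 - 2*e1 e2 + 25/12*e1 e4 - e2 e4 - 5/18*e3 e4 - 5/4*e1 e2 e3 - 8/5*e1 e3 e4 - 10/3*e2 e3 e4 + 2/15*e1 e2 e3 e4
second term: -2 - 1/6*e1 + 1/6*e2 + 5/4*e3 + 2*e1 e2 - 25/12*e1 e4 + e2 e4 + 5/18*e3 e4 + 5/4*e1 e2 e3 - 8/5*e1 e3 e4 - 10/3*e2 e3 e4 + 2/15*e1 e2 e3 e4
Answer: 1/3*e2 - 16/5*e1 e3 e4 - 20/3*e2 e3 e4 + 4/15*e1 e2 e3 e4


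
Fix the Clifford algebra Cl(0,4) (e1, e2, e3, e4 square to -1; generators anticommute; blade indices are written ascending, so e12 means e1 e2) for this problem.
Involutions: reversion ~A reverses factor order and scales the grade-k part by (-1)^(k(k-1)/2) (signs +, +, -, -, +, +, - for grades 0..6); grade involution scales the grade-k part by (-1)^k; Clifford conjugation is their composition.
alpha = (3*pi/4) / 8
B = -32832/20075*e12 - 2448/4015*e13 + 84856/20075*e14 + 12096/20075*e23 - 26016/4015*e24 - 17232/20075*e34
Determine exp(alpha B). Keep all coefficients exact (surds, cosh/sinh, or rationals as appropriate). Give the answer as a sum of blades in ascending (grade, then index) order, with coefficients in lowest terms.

B^2 term by term: the squares give (-32832/20075)^2*(e12)^2 + (-2448/4015)^2*(e13)^2 + (84856/20075)^2*(e14)^2 + (12096/20075)^2*(e23)^2 + (-26016/4015)^2*(e24)^2 + (-17232/20075)^2*(e34)^2 = 1077940224/403005625*(-1) + 5992704/16120225*(-1) + 7200540736/403005625*(-1) + 146313216/403005625*(-1) + 676832256/16120225*(-1) + 296941824/403005625*(-1) = -64 (each basis 2-blade squares to minus the product of its generators' squares); cross terms between blades sharing an index anticommute and cancel; the commuting (index-disjoint) pairs give grade-4 terms 2*c*c'*(blade product), which cancel blade by blade — e1234: 1131522048/403005625 - 127374336/16120225 + 2052836352/403005625 = 0 — confirming B is simple. So B^2 = -64.
B^2 = -64 — B^2 < 0, so the exponential closes trigonometrically: l = 8, alpha*l = 3*pi/4, so exp(alpha B) = cos(3*pi/4) + (sin(3*pi/4)/8)*B = -sqrt(2)/2 + (sqrt(2)/16)*B.
Answer: -sqrt(2)/2 - 2052*sqrt(2)/20075*e12 - 153*sqrt(2)/4015*e13 + 10607*sqrt(2)/40150*e14 + 756*sqrt(2)/20075*e23 - 1626*sqrt(2)/4015*e24 - 1077*sqrt(2)/20075*e34


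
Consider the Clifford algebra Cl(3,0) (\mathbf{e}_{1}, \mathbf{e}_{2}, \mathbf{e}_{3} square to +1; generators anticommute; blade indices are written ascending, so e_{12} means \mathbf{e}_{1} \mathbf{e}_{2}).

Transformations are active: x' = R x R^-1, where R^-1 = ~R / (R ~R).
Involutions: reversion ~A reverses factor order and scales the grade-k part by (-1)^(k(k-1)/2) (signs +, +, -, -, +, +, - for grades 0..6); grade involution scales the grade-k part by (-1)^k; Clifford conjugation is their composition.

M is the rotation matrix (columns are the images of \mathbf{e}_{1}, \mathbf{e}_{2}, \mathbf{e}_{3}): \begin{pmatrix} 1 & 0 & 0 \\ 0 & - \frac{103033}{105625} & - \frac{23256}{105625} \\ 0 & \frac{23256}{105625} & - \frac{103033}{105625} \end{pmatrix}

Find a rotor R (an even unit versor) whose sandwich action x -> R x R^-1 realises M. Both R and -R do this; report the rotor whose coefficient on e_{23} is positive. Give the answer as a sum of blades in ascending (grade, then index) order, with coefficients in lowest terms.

Method: write R = a + b12*e_{12} + b13*e_{13} + b23*e_{23} with a^2 + b12^2 + b13^2 + b23^2 = 1 (so R^-1 = ~R). Expanding the columns R e_j ~R gives tr M = 4a^2 - 1 and, from the antisymmetric part, M21 - M12 = -4a*b12, M13 - M31 = 4a*b13, M32 - M23 = -4a*b23.
Here tr M = -\frac{100441}{105625}, so a^2 = (1 + tr M)/4 = \frac{1296}{105625} and a = ±\frac{36}{325}. Taking a = \frac{36}{325}: M21 - M12 = 0, M13 - M31 = 0, M32 - M23 = \frac{46512}{105625}, giving b12 = 0, b13 = 0, b23 = -\frac{323}{325}, i.e. R = \frac{36}{325} - \frac{323}{325} e_{23}.
Its e_{23} coefficient is negative, so report the other preimage -R.
Answer: -\frac{36}{325} + \frac{323}{325} e_{23}. Key observation: the double cover Spin(3) -> SO(3) sends R and -R to the same matrix (trace -\frac{100441}{105625} here), so the stated sign of the e_{23} coefficient is what selects one sheet.


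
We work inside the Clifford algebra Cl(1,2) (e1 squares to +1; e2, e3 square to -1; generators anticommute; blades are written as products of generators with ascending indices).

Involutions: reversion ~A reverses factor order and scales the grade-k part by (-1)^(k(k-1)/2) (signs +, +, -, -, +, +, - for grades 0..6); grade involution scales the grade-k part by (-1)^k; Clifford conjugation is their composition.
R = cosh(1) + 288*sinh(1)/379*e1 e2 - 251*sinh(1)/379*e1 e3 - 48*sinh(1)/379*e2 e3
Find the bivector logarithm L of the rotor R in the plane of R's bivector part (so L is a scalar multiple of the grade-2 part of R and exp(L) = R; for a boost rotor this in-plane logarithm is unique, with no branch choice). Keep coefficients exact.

The scalar part of R is cosh(1), so cosh pins the rapidity up to sign — the sign comes from the bivector part; dividing that part by sinh of the rapidity yields the plane, and the in-plane L = rapidity * plane is unique because the two sign choices cancel.
Concretely: cosh(rapidity) = cosh(1) gives rapidity = ±1, and since rapidity/sinh(rapidity) is even the sign is immaterial: L = (rapidity/sinh(rapidity)) * <R>_2 = (1/sinh(1)) * <R>_2.
Answer: 288/379*e1 e2 - 251/379*e1 e3 - 48/379*e2 e3


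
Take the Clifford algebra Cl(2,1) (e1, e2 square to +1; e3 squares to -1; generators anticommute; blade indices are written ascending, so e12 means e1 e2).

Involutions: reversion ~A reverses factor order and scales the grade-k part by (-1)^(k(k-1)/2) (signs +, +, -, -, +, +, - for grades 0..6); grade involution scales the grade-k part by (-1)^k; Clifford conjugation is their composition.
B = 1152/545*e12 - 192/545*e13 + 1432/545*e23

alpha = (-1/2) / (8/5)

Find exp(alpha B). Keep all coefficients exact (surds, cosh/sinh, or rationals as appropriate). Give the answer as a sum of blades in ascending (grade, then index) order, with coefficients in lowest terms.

B^2 term by term: the squares give (1152/545)^2*(e12)^2 + (-192/545)^2*(e13)^2 + (1432/545)^2*(e23)^2 = 1327104/297025*(-1) + 36864/297025*(+1) + 2050624/297025*(+1) = 64/25 (each basis 2-blade squares to minus the product of its generators' squares); cross terms between blades sharing an index anticommute and cancel. So B^2 = 64/25.
B^2 = 64/25 — the series telescopes hyperbolically here: l = 8/5, alpha*l = -1/2, so exp(alpha B) = cosh(-1/2) + (sinh(-1/2)/(8/5))*B = cosh(1/2) + (-5*sinh(1/2)/8)*B.
Answer: cosh(1/2) - 144*sinh(1/2)/109*e12 + 24*sinh(1/2)/109*e13 - 179*sinh(1/2)/109*e23


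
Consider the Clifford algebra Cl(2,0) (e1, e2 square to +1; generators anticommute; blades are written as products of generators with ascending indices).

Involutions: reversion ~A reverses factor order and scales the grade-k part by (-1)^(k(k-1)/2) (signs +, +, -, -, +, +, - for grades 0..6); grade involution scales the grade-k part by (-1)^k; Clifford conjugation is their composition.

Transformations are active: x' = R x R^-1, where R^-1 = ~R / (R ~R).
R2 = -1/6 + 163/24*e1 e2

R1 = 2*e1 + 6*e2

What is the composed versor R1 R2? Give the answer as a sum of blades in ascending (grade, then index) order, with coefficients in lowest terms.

Distribute over the terms of R1 (each basis-blade product reordered to ascending indices, repeated generators contracted through their squares):
(2*e1) R2 = -1/3*e1 + 163/12*e2
(6*e2) R2 = -163/4*e1 - e2
Summing the partial products and collecting blades:
Answer: -493/12*e1 + 151/12*e2


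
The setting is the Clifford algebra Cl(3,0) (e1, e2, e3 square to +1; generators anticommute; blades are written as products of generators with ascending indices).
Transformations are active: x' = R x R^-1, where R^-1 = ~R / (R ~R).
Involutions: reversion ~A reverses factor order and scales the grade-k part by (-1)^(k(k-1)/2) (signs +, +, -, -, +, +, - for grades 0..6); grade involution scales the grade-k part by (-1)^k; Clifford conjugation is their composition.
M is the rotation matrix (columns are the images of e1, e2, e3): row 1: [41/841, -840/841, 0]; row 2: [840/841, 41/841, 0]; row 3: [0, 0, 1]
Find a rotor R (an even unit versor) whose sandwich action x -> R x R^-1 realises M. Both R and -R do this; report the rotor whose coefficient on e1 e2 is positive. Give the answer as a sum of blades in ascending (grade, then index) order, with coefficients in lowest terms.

Method: write R = a + b12*e1 e2 + b13*e1 e3 + b23*e2 e3 with a^2 + b12^2 + b13^2 + b23^2 = 1 (so R^-1 = ~R). Expanding the columns R e_j ~R gives tr M = 4a^2 - 1 and, from the antisymmetric part, M21 - M12 = -4a*b12, M13 - M31 = 4a*b13, M32 - M23 = -4a*b23.
Here tr M = 923/841, so a^2 = (1 + tr M)/4 = 441/841 and a = ±21/29. Taking a = 21/29: M21 - M12 = 1680/841, M13 - M31 = 0, M32 - M23 = 0, giving b12 = -20/29, b13 = 0, b23 = 0, i.e. R = 21/29 - 20/29*e1 e2.
Its e1 e2 coefficient is negative, so report the other preimage -R.
Answer: -21/29 + 20/29*e1 e2. Why the constraint matters: R and -R act identically through the sandwich — M has trace 923/841 either way — so only the sign condition on e1 e2 picks one of the two preimages.


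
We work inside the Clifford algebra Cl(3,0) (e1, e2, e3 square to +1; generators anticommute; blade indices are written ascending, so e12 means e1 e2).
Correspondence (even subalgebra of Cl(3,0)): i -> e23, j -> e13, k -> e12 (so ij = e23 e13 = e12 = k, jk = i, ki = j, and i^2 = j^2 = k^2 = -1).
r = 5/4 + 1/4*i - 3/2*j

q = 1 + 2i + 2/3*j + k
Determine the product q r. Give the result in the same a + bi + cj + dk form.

In blades: q = 1 + e12 + 2/3*e13 + 2*e23, r = 5/4 - 3/2*e13 + 1/4*e23.
Distribute q over r term by term (generator squares from the signature, products reordered to ascending indices): (1)*r = 5/4 - 3/2*e13 + 1/4*e23; (e12)*r = 5/4*e12 + 1/4*e13 + 3/2*e23; (2/3*e13)*r = 1 - 1/6*e12 + 5/6*e13; (2*e23)*r = -1/2 - 3*e12 + 5/2*e23.
Sum: 7/4 - 23/12*e12 - 5/12*e13 + 17/4*e23; translating back through the correspondence:
Answer: 7/4 + 17/4*i - 5/12*j - 23/12*k


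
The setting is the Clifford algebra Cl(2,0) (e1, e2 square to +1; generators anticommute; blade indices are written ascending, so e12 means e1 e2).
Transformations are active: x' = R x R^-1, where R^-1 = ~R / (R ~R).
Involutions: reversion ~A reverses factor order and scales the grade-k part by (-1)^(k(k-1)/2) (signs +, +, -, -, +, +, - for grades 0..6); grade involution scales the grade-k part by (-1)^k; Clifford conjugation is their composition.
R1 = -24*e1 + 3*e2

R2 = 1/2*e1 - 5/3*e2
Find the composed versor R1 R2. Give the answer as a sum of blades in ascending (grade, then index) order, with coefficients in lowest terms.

Distribute over the terms of R1 (each basis-blade product reordered to ascending indices, repeated generators contracted through their squares):
(-24*e1) R2 = -12 + 40*e12
(3*e2) R2 = -5 - 3/2*e12
Summing the partial products and collecting blades:
Answer: -17 + 77/2*e12


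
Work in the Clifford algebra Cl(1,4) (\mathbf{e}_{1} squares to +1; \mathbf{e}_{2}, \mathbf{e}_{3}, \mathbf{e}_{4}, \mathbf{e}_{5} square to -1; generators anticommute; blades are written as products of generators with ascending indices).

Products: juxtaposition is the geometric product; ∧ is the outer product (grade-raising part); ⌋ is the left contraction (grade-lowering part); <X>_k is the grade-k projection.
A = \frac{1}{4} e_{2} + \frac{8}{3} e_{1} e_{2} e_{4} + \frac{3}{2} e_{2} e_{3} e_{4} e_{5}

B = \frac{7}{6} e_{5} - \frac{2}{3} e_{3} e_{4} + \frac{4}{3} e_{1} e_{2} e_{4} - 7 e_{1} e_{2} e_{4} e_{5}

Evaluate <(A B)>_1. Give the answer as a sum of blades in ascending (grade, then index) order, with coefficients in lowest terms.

step 1: -\frac{32}{9} + \frac{56}{3} e_{5} + \frac{21}{2} e_{1} e_{3} + \frac{1}{3} e_{1} e_{4} + \frac{31}{24} e_{2} e_{5} - \frac{16}{9} e_{1} e_{2} e_{3} + 2 e_{1} e_{3} e_{5} - \frac{7}{4} e_{1} e_{4} e_{5} - \frac{23}{12} e_{2} e_{3} e_{4} + \frac{28}{9} e_{1} e_{2} e_{4} e_{5}
step 2: \frac{56}{3} e_{5}
Answer: \frac{56}{3} e_{5}


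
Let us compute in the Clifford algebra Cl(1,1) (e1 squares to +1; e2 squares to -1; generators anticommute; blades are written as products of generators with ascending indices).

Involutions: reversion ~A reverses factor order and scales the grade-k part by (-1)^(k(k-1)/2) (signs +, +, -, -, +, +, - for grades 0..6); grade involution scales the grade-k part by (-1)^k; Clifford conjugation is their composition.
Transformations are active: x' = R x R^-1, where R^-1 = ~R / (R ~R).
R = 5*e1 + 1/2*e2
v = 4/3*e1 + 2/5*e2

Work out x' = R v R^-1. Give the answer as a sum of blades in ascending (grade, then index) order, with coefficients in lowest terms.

~R = 5*e1 + 1/2*e2, and R ~R = 99/4, so R^-1 = ~R / (99/4).
R v = 97/15 + 4/3*e1 e2
Answer: 380/297*e1 - 206/1485*e2


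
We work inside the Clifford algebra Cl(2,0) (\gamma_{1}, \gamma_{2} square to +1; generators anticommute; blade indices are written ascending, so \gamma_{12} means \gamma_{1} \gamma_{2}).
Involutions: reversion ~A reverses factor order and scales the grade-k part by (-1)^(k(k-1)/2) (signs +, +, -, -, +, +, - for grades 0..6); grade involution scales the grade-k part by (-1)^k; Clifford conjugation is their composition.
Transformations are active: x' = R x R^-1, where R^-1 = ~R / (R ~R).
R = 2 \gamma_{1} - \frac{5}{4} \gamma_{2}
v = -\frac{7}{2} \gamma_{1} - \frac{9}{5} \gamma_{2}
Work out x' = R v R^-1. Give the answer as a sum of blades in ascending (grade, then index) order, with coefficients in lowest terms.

~R = 2 \gamma_{1} - \frac{5}{4} \gamma_{2}, and R ~R = \frac{89}{16}, so R^-1 = ~R / (\frac{89}{16}).
R v = -\frac{19}{4} - \frac{319}{40} \gamma_{12}
Answer: \frac{15}{178} \gamma_{1} + \frac{1751}{445} \gamma_{2}


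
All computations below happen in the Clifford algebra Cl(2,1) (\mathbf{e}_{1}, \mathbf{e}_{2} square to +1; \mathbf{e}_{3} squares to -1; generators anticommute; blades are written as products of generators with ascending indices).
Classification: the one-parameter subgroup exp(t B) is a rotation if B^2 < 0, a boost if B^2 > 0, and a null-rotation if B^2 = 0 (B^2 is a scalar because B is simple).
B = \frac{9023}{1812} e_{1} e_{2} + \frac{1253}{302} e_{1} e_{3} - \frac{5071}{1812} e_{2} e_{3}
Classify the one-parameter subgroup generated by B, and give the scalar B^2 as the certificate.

B^2 term by term: the squares give (\frac{9023}{1812})^2*(e_{1} e_{2})^2 + (\frac{1253}{302})^2*(e_{1} e_{3})^2 + (-\frac{5071}{1812})^2*(e_{2} e_{3})^2 = \frac{81414529}{3283344}*(-1) + \frac{1570009}{91204}*(+1) + \frac{25715041}{3283344}*(+1) = \frac{1}{4} (each basis 2-blade squares to minus the product of its generators' squares); cross terms between blades sharing an index anticommute and cancel. So B^2 = \frac{1}{4}.
Answer: boost, certificate B^2 = \frac{1}{4}. The class reads off the invariant scalar \frac{1}{4} directly.


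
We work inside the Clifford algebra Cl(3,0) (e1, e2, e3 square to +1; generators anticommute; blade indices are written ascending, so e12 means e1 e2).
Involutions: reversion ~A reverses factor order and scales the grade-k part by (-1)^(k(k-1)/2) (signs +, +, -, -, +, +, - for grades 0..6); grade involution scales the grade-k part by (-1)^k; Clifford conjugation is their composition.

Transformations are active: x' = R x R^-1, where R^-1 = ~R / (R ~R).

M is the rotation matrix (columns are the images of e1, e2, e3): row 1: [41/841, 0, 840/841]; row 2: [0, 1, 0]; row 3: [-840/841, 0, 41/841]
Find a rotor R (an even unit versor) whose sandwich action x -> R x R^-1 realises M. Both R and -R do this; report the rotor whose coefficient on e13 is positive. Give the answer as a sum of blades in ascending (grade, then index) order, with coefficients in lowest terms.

Method: write R = a + b12*e12 + b13*e13 + b23*e23 with a^2 + b12^2 + b13^2 + b23^2 = 1 (so R^-1 = ~R). Expanding the columns R e_j ~R gives tr M = 4a^2 - 1 and, from the antisymmetric part, M21 - M12 = -4a*b12, M13 - M31 = 4a*b13, M32 - M23 = -4a*b23.
Here tr M = 923/841, so a^2 = (1 + tr M)/4 = 441/841 and a = ±21/29. Taking a = 21/29: M21 - M12 = 0, M13 - M31 = 1680/841, M32 - M23 = 0, giving b12 = 0, b13 = 20/29, b23 = 0, i.e. R = 21/29 + 20/29*e13.
Its e13 coefficient is already positive.
Answer: 21/29 + 20/29*e13. Key observation: the double cover Spin(3) -> SO(3) sends R and -R to the same matrix (trace 923/841 here), so the stated sign of the e13 coefficient is what selects one sheet.


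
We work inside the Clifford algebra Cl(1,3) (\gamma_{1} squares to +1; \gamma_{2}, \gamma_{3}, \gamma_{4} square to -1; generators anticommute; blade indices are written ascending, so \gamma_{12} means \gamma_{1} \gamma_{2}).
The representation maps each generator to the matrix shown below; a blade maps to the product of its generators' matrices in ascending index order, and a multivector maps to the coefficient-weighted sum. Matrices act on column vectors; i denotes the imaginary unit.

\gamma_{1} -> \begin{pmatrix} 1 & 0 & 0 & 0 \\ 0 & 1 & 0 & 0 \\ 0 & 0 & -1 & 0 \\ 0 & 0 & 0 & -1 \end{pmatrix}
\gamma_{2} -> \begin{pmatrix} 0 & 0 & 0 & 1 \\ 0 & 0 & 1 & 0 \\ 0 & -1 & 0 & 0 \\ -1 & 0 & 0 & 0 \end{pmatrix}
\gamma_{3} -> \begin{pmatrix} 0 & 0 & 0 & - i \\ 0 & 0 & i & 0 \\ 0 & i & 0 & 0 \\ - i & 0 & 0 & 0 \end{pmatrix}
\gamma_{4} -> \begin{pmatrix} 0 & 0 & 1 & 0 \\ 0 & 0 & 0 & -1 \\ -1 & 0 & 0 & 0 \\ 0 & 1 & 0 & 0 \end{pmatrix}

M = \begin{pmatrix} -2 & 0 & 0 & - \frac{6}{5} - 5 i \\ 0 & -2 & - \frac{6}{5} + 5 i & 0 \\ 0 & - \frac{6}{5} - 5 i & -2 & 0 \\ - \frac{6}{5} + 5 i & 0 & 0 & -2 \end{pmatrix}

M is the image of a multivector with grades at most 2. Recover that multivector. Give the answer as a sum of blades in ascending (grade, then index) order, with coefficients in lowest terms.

Method: the blade images are trace-orthogonal — tr(rho(e_A) rho(e_B)^-1) = 4 if A = B and 0 otherwise — and rho(e_A)^-1 = (e_A)^2 * rho(e_A) with (e_A)^2 = +1 or -1, so the coefficient of e_A in the preimage is (e_A)^2 * tr(M rho(e_A))/4.
Nonzero projections over blades of grade <= 2: 1: (1)^2 = +1, tr(M 1) = -8, coefficient -2; \gamma_{12}: (\gamma_{12})^2 = +1, tr(M rho(\gamma_{12})) = - \frac{24}{5}, coefficient -\frac{6}{5}; \gamma_{13}: (\gamma_{13})^2 = +1, tr(M rho(\gamma_{13})) = 20, coefficient 5. Every other blade of grade <= 2 projects to 0.
Answer: -2 - \frac{6}{5} \gamma_{12} + 5 \gamma_{13}


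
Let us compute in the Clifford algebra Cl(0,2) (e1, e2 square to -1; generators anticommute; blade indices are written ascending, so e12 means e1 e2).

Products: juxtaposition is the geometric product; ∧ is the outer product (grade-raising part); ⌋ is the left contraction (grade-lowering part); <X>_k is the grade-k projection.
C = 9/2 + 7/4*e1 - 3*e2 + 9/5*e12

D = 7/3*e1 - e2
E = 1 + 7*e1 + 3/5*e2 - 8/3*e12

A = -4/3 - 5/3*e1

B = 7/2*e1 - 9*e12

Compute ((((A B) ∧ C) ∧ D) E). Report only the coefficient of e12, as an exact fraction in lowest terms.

step 1: 35/6 - 14/3*e1 - 15*e2 + 12*e12
step 2: 105/4 - 259/24*e1 - 85*e2 + 419/4*e12
step 3: 245/4*e1 - 105/4*e2 + 1673/8*e12
step 4: 434/3 + 231/40*e1 + 38423/24*e2 + 3437/8*e12
Answer: 3437/8


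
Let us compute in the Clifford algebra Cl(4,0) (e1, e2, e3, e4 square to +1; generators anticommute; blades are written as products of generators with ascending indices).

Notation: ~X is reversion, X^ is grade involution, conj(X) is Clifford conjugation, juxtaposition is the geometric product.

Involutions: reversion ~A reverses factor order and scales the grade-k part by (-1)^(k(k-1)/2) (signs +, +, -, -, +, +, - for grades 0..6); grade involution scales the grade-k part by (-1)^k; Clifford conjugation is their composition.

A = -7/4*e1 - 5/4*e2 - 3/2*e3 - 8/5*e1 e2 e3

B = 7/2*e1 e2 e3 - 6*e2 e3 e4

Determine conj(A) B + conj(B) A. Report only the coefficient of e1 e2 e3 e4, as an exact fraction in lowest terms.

first term: 28/5 + 21/4*e1 e2 - 35/8*e1 e3 - 48/5*e1 e4 + 49/8*e2 e3 + 9*e2 e4 - 15/2*e3 e4 - 21/2*e1 e2 e3 e4
second term: 28/5 - 21/4*e1 e2 + 35/8*e1 e3 + 48/5*e1 e4 - 49/8*e2 e3 - 9*e2 e4 + 15/2*e3 e4 - 21/2*e1 e2 e3 e4
Answer: -21


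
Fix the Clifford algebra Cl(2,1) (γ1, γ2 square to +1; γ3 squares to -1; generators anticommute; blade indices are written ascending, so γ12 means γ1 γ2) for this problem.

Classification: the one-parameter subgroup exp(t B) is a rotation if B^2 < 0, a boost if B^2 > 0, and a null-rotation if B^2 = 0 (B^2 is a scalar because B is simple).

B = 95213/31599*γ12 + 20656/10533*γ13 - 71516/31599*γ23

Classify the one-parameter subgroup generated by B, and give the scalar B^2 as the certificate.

B^2 term by term: the squares give (95213/31599)^2*(γ12)^2 + (20656/10533)^2*(γ13)^2 + (-71516/31599)^2*(γ23)^2 = 9065515369/998496801*(-1) + 426670336/110944089*(+1) + 5114538256/998496801*(+1) = -1/9 (each basis 2-blade squares to minus the product of its generators' squares); cross terms between blades sharing an index anticommute and cancel. So B^2 = -1/9.
Answer: rotation, certificate B^2 = -1/9. No conjugation can change B^2 = -1/9; the sign gives the class.


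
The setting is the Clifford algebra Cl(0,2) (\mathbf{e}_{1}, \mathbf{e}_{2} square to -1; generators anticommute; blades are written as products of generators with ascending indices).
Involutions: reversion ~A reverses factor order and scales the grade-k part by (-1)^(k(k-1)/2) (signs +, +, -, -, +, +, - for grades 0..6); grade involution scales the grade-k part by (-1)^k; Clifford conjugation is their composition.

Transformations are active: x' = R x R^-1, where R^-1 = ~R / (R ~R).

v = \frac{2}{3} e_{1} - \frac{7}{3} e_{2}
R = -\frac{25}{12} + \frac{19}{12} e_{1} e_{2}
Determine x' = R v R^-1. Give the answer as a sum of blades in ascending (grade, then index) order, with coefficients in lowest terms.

~R = -\frac{25}{12} - \frac{19}{12} e_{1} e_{2}, and R ~R = \frac{493}{72}, so R^-1 = ~R / (\frac{493}{72}).
R v = \frac{83}{36} e_{1} + \frac{71}{12} e_{2}
Answer: -\frac{3061}{1479} e_{1} - \frac{1874}{1479} e_{2}


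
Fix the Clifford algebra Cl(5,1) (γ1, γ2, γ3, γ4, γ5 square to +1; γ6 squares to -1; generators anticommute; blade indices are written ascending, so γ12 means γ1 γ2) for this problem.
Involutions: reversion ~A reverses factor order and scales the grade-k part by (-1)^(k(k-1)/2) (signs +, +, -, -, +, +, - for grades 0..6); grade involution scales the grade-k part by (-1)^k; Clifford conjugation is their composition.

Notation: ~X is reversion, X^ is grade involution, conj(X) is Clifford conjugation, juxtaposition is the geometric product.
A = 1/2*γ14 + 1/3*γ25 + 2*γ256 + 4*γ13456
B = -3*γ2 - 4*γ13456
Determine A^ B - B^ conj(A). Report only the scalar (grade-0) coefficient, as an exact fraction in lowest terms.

first term: -16 + γ5 + 6*γ56 + 3/2*γ124 - 2*γ356 - 8*γ1234 - 4/3*γ12346 + 12*γ123456
second term: 16 - γ5 + 6*γ56 + 3/2*γ124 - 2*γ356 + 8*γ1234 + 4/3*γ12346 + 12*γ123456
Answer: -32


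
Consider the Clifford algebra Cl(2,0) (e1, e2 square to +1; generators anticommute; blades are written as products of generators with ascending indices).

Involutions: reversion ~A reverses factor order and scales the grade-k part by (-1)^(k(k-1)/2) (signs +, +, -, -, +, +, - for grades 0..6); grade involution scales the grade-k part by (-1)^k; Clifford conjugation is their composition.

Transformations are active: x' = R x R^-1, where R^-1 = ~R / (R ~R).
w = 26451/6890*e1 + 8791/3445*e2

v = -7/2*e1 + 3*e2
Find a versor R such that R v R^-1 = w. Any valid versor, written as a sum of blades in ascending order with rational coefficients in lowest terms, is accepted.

Here q(v) = q(w) = 85/4; the classical choice R = v + w = 1168/3445*e1 + 19126/3445*e2 then realises v -> w under the sandwich.
Answer: 1168/3445*e1 + 19126/3445*e2


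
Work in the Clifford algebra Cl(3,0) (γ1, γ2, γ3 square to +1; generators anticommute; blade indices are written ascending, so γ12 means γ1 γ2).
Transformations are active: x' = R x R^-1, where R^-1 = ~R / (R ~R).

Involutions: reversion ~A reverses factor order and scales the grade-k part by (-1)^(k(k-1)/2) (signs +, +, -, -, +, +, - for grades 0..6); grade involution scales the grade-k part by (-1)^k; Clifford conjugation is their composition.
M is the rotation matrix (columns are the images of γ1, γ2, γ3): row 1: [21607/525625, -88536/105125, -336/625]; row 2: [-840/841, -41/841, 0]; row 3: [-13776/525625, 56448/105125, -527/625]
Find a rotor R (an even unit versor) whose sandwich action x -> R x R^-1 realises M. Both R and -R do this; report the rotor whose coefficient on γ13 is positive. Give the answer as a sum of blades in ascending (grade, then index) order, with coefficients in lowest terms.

Method: write R = a + b12*γ12 + b13*γ13 + b23*γ23 with a^2 + b12^2 + b13^2 + b23^2 = 1 (so R^-1 = ~R). Expanding the columns R e_j ~R gives tr M = 4a^2 - 1 and, from the antisymmetric part, M21 - M12 = -4a*b12, M13 - M31 = 4a*b13, M32 - M23 = -4a*b23.
Here tr M = -17889/21025, so a^2 = (1 + tr M)/4 = 784/21025 and a = ±28/145. Taking a = 28/145: M21 - M12 = -16464/105125, M13 - M31 = -10752/21025, M32 - M23 = 56448/105125, giving b12 = 147/725, b13 = -96/145, b23 = -504/725, i.e. R = 28/145 + 147/725*γ12 - 96/145*γ13 - 504/725*γ23.
Its γ13 coefficient is negative, so report the other preimage -R.
Answer: -28/145 - 147/725*γ12 + 96/145*γ13 + 504/725*γ23. Why the constraint matters: R and -R act identically through the sandwich — M has trace -17889/21025 either way — so only the sign condition on γ13 picks one of the two preimages.


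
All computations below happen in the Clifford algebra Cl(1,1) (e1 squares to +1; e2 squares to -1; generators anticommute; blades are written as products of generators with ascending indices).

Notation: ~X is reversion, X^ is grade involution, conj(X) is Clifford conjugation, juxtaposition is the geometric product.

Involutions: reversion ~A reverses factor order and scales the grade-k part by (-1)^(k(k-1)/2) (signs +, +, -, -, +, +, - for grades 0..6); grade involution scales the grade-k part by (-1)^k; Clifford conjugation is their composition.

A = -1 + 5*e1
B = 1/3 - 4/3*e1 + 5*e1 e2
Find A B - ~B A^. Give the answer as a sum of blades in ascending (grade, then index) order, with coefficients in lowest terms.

first term: -7 + 3*e1 + 25*e2 - 5*e1 e2
second term: 19/3 - 1/3*e1 - 25*e2 + 5*e1 e2
Answer: -40/3 + 10/3*e1 + 50*e2 - 10*e1 e2


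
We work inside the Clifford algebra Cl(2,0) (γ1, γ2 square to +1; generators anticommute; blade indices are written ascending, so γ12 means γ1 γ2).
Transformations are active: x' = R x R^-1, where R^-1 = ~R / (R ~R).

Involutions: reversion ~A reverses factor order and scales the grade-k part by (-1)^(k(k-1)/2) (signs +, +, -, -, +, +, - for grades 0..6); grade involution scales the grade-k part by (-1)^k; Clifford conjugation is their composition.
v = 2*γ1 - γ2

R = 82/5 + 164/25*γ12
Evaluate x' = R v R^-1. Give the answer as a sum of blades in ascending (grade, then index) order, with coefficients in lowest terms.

~R = 82/5 - 164/25*γ12, and R ~R = 194996/625, so R^-1 = ~R / (194996/625).
R v = 656/25*γ1 - 738/25*γ2
Answer: 22/29*γ1 - 61/29*γ2


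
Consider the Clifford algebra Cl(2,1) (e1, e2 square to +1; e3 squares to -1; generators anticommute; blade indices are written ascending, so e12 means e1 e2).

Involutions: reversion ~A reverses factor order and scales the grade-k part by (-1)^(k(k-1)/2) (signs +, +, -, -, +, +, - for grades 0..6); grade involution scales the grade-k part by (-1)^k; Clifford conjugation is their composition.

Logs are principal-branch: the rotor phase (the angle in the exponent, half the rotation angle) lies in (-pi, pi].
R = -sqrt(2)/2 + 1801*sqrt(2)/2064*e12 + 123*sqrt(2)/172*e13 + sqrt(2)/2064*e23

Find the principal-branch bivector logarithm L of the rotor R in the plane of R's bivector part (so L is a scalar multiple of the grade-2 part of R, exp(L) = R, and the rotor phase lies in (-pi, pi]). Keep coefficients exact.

The scalar part of R is -sqrt(2)/2, which pins the rotor phase on the principal branch; dividing the bivector part by the sine of that phase recovers the unit plane, and L is the phase times that plane.
Concretely: cos(phase) = -sqrt(2)/2 gives phase = ±3*pi/4, and since phase/sin(phase) is even the sign is immaterial: L = (phase/sin(phase)) * <R>_2 = (3*sqrt(2)*pi/4) * <R>_2.
Answer: 1801*pi/1376*e12 + 369*pi/344*e13 + pi/1376*e23


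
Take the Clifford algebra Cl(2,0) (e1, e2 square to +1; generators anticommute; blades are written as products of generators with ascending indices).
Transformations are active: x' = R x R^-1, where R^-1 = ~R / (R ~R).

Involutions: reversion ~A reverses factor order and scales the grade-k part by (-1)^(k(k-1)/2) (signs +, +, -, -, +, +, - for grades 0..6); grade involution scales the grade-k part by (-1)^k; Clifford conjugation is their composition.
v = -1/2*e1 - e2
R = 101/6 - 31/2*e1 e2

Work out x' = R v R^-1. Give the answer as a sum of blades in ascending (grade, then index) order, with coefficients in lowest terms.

~R = 101/6 + 31/2*e1 e2, and R ~R = 9425/18, so R^-1 = ~R / (9425/18).
R v = 85/12*e1 - 295/12*e2
Answer: 1801/1885*e1 - 2189/3770*e2


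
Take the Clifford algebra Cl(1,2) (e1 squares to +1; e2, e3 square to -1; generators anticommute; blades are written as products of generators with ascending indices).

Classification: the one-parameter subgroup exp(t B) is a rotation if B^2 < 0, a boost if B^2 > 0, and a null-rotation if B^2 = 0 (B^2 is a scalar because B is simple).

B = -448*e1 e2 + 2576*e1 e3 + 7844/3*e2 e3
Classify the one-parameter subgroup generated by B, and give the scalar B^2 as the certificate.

B^2 term by term: the squares give (-448)^2*(e1 e2)^2 + (2576)^2*(e1 e3)^2 + (7844/3)^2*(e2 e3)^2 = 200704*(+1) + 6635776*(+1) + 61528336/9*(-1) = -16/9 (each basis 2-blade squares to minus the product of its generators' squares); cross terms between blades sharing an index anticommute and cancel. So B^2 = -16/9.
Answer: rotation, certificate B^2 = -16/9. No conjugation can change B^2 = -16/9; the sign gives the class.


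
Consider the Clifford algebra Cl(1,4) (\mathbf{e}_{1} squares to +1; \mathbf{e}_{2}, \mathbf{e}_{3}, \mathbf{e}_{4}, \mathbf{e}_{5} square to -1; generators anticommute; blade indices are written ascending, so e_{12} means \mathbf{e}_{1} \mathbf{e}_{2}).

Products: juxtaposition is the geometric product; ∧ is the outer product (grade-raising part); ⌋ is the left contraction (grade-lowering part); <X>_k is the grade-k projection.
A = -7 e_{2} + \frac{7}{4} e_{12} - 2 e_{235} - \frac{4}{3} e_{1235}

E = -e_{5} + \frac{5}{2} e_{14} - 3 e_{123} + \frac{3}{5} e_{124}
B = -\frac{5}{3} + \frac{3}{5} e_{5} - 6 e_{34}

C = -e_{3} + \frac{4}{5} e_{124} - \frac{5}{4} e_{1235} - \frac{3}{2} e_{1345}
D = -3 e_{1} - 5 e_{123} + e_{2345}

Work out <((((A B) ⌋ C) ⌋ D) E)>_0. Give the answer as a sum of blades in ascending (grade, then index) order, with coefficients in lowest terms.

step 1: \frac{35}{3} e_{2} - \frac{35}{12} e_{12} + \frac{6}{5} e_{23} - \frac{21}{5} e_{25} + \frac{4}{5} e_{123} + \frac{21}{20} e_{125} + 42 e_{234} + \frac{10}{3} e_{235} - 12 e_{245} - \frac{21}{2} e_{1234} + \frac{20}{9} e_{1235} - 8 e_{1245}
step 2: \frac{25}{9} + \frac{25}{6} e_{1} - \frac{21}{16} e_{3} - \frac{7}{3} e_{4} + e_{5} + \frac{21}{4} e_{13} + \frac{28}{3} e_{14} + \frac{3}{2} e_{15} + \frac{175}{48} e_{35} - \frac{175}{12} e_{135}
step 3: -\frac{25}{2} - \frac{25}{3} e_{1} + \frac{105}{4} e_{2} - \frac{105}{16} e_{12} - \frac{125}{6} e_{23} + \frac{175}{48} e_{24} - \frac{125}{9} e_{123} + e_{234} + \frac{7}{3} e_{235} - \frac{21}{16} e_{245} + \frac{25}{9} e_{2345}
step 4: -\frac{125}{3} - \frac{1035}{16} e_{1} + \frac{315}{16} e_{3} - \frac{1189}{48} e_{4} + \frac{25}{2} e_{5} - \frac{875}{96} e_{12} - \frac{1587}{20} e_{13} - \frac{37}{2} e_{14} + \frac{131}{240} e_{15} + \frac{82}{3} e_{23} + \frac{323}{32} e_{24} - \frac{105}{4} e_{25} - \frac{25}{3} e_{34} + 40 e_{123} - \frac{585}{8} e_{124} + \frac{315}{32} e_{125} - \frac{25}{16} e_{134} + \frac{5}{3} e_{135} + \frac{25}{3} e_{145} - \frac{575}{18} e_{234} + \frac{125}{6} e_{235} - \frac{175}{48} e_{245} - \frac{625}{12} e_{1234} + \frac{125}{6} e_{1235} + \frac{203}{80} e_{1345} - e_{2345} + \frac{35}{6} e_{12345}
step 5: -\frac{125}{3}
Answer: -\frac{125}{3}


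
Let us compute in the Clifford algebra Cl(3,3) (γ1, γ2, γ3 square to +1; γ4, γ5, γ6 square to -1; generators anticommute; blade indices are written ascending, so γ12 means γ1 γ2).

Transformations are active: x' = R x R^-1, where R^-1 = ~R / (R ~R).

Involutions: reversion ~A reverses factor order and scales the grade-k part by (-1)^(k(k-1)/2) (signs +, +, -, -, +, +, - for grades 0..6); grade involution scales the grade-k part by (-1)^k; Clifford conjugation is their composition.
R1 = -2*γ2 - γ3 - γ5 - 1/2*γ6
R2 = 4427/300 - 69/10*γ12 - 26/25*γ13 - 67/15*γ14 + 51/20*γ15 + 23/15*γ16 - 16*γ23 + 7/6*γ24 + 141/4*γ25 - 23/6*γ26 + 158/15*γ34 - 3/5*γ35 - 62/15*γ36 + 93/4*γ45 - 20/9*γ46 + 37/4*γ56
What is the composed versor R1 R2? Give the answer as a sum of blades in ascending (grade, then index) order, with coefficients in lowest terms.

Distribute over the terms of R1 (each basis-blade product reordered to ascending indices, repeated generators contracted through their squares):
(-2*γ2) R2 = -69/5*γ1 - 4427/150*γ2 + 32*γ3 - 7/3*γ4 - 141/2*γ5 + 23/3*γ6 - 52/25*γ123 - 134/15*γ124 + 51/10*γ125 + 46/15*γ126 - 316/15*γ234 + 6/5*γ235 + 124/15*γ236 - 93/2*γ245 + 40/9*γ246 - 37/2*γ256
(-γ3) R2 = -26/25*γ1 - 16*γ2 - 4427/300*γ3 - 158/15*γ4 + 3/5*γ5 + 62/15*γ6 + 69/10*γ123 - 67/15*γ134 + 51/20*γ135 + 23/15*γ136 + 7/6*γ234 + 141/4*γ235 - 23/6*γ236 - 93/4*γ345 + 20/9*γ346 - 37/4*γ356
(-γ5) R2 = -51/20*γ1 - 141/4*γ2 + 3/5*γ3 - 93/4*γ4 - 4427/300*γ5 + 37/4*γ6 + 69/10*γ125 + 26/25*γ135 + 67/15*γ145 + 23/15*γ156 + 16*γ235 - 7/6*γ245 - 23/6*γ256 - 158/15*γ345 - 62/15*γ356 - 20/9*γ456
(-1/2*γ6) R2 = -23/30*γ1 + 23/12*γ2 + 31/15*γ3 + 10/9*γ4 - 37/8*γ5 - 4427/600*γ6 + 69/20*γ126 + 13/25*γ136 + 67/30*γ146 - 51/40*γ156 + 8*γ236 - 7/12*γ246 - 141/8*γ256 - 79/15*γ346 + 3/10*γ356 - 93/8*γ456
Summing the partial products and collecting blades:
Answer: -5447/300*γ1 - 11827/150*γ2 + 1991/100*γ3 - 6301/180*γ4 - 53569/600*γ5 + 8203/600*γ6 + 241/50*γ123 - 134/15*γ124 + 12*γ125 + 391/60*γ126 - 67/15*γ134 + 359/100*γ135 + 154/75*γ136 + 67/15*γ145 + 67/30*γ146 + 31/120*γ156 - 199/10*γ234 + 1049/20*γ235 + 373/30*γ236 - 143/3*γ245 + 139/36*γ246 - 959/24*γ256 - 2027/60*γ345 - 137/45*γ346 - 157/12*γ356 - 997/72*γ456


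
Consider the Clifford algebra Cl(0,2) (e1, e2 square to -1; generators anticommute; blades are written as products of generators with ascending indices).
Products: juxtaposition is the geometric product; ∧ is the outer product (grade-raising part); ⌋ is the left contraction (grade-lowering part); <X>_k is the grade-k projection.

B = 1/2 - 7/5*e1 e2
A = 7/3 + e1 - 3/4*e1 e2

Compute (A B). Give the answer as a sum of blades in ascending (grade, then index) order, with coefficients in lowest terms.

step 1: 7/60 + 1/2*e1 + 7/5*e2 - 437/120*e1 e2
Answer: 7/60 + 1/2*e1 + 7/5*e2 - 437/120*e1 e2


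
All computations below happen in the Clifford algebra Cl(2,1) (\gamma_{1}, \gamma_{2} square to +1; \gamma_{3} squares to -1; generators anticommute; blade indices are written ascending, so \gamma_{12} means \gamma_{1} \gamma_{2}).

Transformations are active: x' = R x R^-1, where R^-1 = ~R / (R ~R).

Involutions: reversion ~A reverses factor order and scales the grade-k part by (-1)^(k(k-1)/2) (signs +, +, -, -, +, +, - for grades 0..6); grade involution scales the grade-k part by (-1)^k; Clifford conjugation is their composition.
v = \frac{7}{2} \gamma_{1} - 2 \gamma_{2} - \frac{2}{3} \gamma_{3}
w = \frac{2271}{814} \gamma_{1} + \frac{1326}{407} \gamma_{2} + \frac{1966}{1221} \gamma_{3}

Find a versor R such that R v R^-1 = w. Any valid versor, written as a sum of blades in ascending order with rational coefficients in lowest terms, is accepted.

Equal squares first: v^2 = w^2 = \frac{569}{36}. Then v + w = \frac{2560}{407} \gamma_{1} + \frac{512}{407} \gamma_{2} + \frac{384}{407} \gamma_{3} is a versor taking v to w, provided it is invertible.
Answer: \frac{2560}{407} \gamma_{1} + \frac{512}{407} \gamma_{2} + \frac{384}{407} \gamma_{3}


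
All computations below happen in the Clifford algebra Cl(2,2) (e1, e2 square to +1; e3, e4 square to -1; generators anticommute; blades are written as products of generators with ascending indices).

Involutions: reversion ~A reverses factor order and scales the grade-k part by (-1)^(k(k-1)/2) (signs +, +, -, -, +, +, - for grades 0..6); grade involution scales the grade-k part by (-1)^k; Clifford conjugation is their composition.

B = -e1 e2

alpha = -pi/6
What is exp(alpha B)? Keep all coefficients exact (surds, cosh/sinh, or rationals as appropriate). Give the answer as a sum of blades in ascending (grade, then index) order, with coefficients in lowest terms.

B^2 = (-1)^2*(e1 e2)^2 = 1*(-1) = -1 (a basis 2-blade squares to minus the product of its generators' squares).
B^2 = -1 — circular case — the even/odd split gives cos and sin: l = 1, alpha*l = -pi/6, so exp(alpha B) = cos(-pi/6) + (sin(-pi/6)/1)*B = sqrt(3)/2 + (-1/2)*B.
Answer: sqrt(3)/2 + 1/2*e1 e2


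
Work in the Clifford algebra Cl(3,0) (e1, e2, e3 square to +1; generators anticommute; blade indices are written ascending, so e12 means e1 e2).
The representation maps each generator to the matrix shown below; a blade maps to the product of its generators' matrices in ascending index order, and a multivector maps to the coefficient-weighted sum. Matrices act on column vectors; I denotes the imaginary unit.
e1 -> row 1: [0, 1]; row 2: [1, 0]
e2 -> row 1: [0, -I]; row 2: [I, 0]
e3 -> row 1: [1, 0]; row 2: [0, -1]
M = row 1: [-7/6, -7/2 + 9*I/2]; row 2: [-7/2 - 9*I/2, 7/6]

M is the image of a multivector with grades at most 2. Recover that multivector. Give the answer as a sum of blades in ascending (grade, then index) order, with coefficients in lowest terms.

Method: 1, rho(e1), rho(e2), rho(e3) form a trace-orthogonal basis of the 2x2 complex matrices (tr(X Y) = 2 if X = Y, else 0), so M = m0*1 + m1*rho(e1) + m2*rho(e2) + m3*rho(e3) with m0 = tr(M)/2 = 0, m1 = tr(M rho(e1))/2 = -7/2, m2 = tr(M rho(e2))/2 = -9/2, m3 = tr(M rho(e3))/2 = -7/6.
Multiplying table entries, the bivector images are rho(e12) = I*rho(e3), rho(e13) = -I*rho(e2), rho(e23) = I*rho(e1); with real blade coefficients the real parts of m0..m3 are the coefficients of 1, e1, e2, e3 and the imaginary parts give the bivectors (e23: Im m1, e13: -Im m2, e12: Im m3).
Answer: -7/2*e1 - 9/2*e2 - 7/6*e3


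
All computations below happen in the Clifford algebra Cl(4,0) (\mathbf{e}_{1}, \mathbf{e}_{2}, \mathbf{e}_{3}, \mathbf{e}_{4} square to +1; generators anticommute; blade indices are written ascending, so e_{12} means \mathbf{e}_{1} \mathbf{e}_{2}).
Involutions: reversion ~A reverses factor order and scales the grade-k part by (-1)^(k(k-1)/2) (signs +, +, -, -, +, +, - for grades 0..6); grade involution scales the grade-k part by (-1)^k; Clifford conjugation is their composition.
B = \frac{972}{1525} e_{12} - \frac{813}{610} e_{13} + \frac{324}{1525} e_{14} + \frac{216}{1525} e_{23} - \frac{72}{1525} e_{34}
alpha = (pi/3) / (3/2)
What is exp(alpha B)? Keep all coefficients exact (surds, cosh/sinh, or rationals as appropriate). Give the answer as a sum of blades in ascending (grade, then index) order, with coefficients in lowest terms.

B^2 term by term: the squares give (\frac{972}{1525})^2*(e_{12})^2 + (-\frac{813}{610})^2*(e_{13})^2 + (\frac{324}{1525})^2*(e_{14})^2 + (\frac{216}{1525})^2*(e_{23})^2 + (-\frac{72}{1525})^2*(e_{34})^2 = \frac{944784}{2325625}*(-1) + \frac{660969}{372100}*(-1) + \frac{104976}{2325625}*(-1) + \frac{46656}{2325625}*(-1) + \frac{5184}{2325625}*(-1) = -\frac{9}{4} (each basis 2-blade squares to minus the product of its generators' squares); cross terms between blades sharing an index anticommute and cancel; the commuting (index-disjoint) pairs give grade-4 terms 2*c*c'*(blade product), which cancel blade by blade — e_{1234}: -\frac{139968}{2325625} + \frac{139968}{2325625} = 0 — confirming B is simple. So B^2 = -\frac{9}{4}.
B^2 = -\frac{9}{4} — the negative square puts this in the circular regime; l = \frac{3}{2}, alpha*l = \frac{\pi}{3}, so exp(alpha B) = cos(\frac{\pi}{3}) + (sin(\frac{\pi}{3})/(\frac{3}{2}))*B = \frac{1}{2} + (\frac{\sqrt{3}}{3})*B.
Answer: \frac{1}{2} + \frac{324 \sqrt{3}}{1525} e_{12} - \frac{271 \sqrt{3}}{610} e_{13} + \frac{108 \sqrt{3}}{1525} e_{14} + \frac{72 \sqrt{3}}{1525} e_{23} - \frac{24 \sqrt{3}}{1525} e_{34}
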